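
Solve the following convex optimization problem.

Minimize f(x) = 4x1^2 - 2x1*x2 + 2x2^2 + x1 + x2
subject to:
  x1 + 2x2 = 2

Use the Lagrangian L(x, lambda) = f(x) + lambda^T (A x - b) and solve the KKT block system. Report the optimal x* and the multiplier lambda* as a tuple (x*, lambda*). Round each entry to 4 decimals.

Form the Lagrangian:
  L(x, lambda) = (1/2) x^T Q x + c^T x + lambda^T (A x - b)
Stationarity (grad_x L = 0): Q x + c + A^T lambda = 0.
Primal feasibility: A x = b.

This gives the KKT block system:
  [ Q   A^T ] [ x     ]   [-c ]
  [ A    0  ] [ lambda ] = [ b ]

Solving the linear system:
  x*      = (0.3182, 0.8409)
  lambda* = (-1.8636)
  f(x*)   = 2.4432

x* = (0.3182, 0.8409), lambda* = (-1.8636)


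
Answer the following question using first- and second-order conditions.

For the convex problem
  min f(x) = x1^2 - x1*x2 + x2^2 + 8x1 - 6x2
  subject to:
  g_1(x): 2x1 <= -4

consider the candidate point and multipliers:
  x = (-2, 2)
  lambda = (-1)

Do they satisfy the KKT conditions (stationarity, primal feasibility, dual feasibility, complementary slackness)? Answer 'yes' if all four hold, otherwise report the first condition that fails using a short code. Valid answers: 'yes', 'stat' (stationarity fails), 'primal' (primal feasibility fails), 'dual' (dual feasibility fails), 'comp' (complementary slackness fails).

Gradient of f: grad f(x) = Q x + c = (2, 0)
Constraint values g_i(x) = a_i^T x - b_i:
  g_1((-2, 2)) = 0
Stationarity residual: grad f(x) + sum_i lambda_i a_i = (0, 0)
  -> stationarity OK
Primal feasibility (all g_i <= 0): OK
Dual feasibility (all lambda_i >= 0): FAILS
Complementary slackness (lambda_i * g_i(x) = 0 for all i): OK

Verdict: the first failing condition is dual_feasibility -> dual.

dual


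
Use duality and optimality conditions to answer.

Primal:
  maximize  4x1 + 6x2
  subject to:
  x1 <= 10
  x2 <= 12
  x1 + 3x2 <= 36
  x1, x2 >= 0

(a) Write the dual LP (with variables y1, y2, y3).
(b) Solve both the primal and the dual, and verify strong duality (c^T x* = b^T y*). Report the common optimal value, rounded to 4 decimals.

The standard primal-dual pair for 'max c^T x s.t. A x <= b, x >= 0' is:
  Dual:  min b^T y  s.t.  A^T y >= c,  y >= 0.

So the dual LP is:
  minimize  10y1 + 12y2 + 36y3
  subject to:
    y1 + y3 >= 4
    y2 + 3y3 >= 6
    y1, y2, y3 >= 0

Solving the primal: x* = (10, 8.6667).
  primal value c^T x* = 92.
Solving the dual: y* = (2, 0, 2).
  dual value b^T y* = 92.
Strong duality: c^T x* = b^T y*. Confirmed.

92


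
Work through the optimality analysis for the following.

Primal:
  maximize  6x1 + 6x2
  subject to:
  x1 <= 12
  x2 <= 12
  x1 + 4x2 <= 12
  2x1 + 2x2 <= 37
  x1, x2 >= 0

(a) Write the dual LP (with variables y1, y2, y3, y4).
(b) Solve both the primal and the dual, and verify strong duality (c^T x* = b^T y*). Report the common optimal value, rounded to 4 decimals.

The standard primal-dual pair for 'max c^T x s.t. A x <= b, x >= 0' is:
  Dual:  min b^T y  s.t.  A^T y >= c,  y >= 0.

So the dual LP is:
  minimize  12y1 + 12y2 + 12y3 + 37y4
  subject to:
    y1 + y3 + 2y4 >= 6
    y2 + 4y3 + 2y4 >= 6
    y1, y2, y3, y4 >= 0

Solving the primal: x* = (12, 0).
  primal value c^T x* = 72.
Solving the dual: y* = (4.5, 0, 1.5, 0).
  dual value b^T y* = 72.
Strong duality: c^T x* = b^T y*. Confirmed.

72


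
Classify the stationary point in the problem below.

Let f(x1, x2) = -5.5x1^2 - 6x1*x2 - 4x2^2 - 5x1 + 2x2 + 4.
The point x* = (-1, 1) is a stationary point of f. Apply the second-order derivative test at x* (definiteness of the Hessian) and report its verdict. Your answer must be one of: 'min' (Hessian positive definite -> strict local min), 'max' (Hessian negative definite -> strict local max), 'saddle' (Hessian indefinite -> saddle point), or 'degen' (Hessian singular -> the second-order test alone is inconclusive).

Compute the Hessian H = grad^2 f:
  H = [[-11, -6], [-6, -8]]
Verify stationarity: grad f(x*) = H x* + g = (0, 0).
Eigenvalues of H: -15.6847, -3.3153.
Both eigenvalues < 0, so H is negative definite -> x* is a strict local max.

max


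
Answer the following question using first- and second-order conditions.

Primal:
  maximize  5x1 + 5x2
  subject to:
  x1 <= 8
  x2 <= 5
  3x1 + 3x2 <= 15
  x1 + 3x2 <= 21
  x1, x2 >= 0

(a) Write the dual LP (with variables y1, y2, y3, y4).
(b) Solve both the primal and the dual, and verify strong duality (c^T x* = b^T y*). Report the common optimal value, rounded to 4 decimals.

The standard primal-dual pair for 'max c^T x s.t. A x <= b, x >= 0' is:
  Dual:  min b^T y  s.t.  A^T y >= c,  y >= 0.

So the dual LP is:
  minimize  8y1 + 5y2 + 15y3 + 21y4
  subject to:
    y1 + 3y3 + y4 >= 5
    y2 + 3y3 + 3y4 >= 5
    y1, y2, y3, y4 >= 0

Solving the primal: x* = (5, 0).
  primal value c^T x* = 25.
Solving the dual: y* = (0, 0, 1.6667, 0).
  dual value b^T y* = 25.
Strong duality: c^T x* = b^T y*. Confirmed.

25


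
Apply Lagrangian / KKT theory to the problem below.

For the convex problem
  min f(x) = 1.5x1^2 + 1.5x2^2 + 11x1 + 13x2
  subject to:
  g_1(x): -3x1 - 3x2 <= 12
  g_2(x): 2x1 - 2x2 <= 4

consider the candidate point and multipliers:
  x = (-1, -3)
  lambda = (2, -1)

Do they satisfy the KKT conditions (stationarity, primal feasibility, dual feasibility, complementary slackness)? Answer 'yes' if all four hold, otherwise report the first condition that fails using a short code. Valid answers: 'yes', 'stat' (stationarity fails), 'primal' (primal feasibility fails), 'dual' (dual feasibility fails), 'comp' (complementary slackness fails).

Gradient of f: grad f(x) = Q x + c = (8, 4)
Constraint values g_i(x) = a_i^T x - b_i:
  g_1((-1, -3)) = 0
  g_2((-1, -3)) = 0
Stationarity residual: grad f(x) + sum_i lambda_i a_i = (0, 0)
  -> stationarity OK
Primal feasibility (all g_i <= 0): OK
Dual feasibility (all lambda_i >= 0): FAILS
Complementary slackness (lambda_i * g_i(x) = 0 for all i): OK

Verdict: the first failing condition is dual_feasibility -> dual.

dual


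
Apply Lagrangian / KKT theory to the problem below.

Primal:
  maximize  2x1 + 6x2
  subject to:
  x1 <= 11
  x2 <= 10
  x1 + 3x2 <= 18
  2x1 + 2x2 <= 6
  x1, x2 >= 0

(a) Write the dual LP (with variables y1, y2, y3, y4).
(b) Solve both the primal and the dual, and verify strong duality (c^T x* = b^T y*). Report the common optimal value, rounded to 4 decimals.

The standard primal-dual pair for 'max c^T x s.t. A x <= b, x >= 0' is:
  Dual:  min b^T y  s.t.  A^T y >= c,  y >= 0.

So the dual LP is:
  minimize  11y1 + 10y2 + 18y3 + 6y4
  subject to:
    y1 + y3 + 2y4 >= 2
    y2 + 3y3 + 2y4 >= 6
    y1, y2, y3, y4 >= 0

Solving the primal: x* = (0, 3).
  primal value c^T x* = 18.
Solving the dual: y* = (0, 0, 0, 3).
  dual value b^T y* = 18.
Strong duality: c^T x* = b^T y*. Confirmed.

18


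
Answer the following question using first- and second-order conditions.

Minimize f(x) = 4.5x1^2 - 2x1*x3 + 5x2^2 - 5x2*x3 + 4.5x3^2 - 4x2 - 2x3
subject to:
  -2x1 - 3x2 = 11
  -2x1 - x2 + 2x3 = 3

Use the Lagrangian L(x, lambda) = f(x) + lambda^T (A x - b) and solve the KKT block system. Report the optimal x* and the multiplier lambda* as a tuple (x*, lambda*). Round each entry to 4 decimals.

Form the Lagrangian:
  L(x, lambda) = (1/2) x^T Q x + c^T x + lambda^T (A x - b)
Stationarity (grad_x L = 0): Q x + c + A^T lambda = 0.
Primal feasibility: A x = b.

This gives the KKT block system:
  [ Q   A^T ] [ x     ]   [-c ]
  [ A    0  ] [ lambda ] = [ b ]

Solving the linear system:
  x*      = (-1.8497, -2.4335, -1.5665)
  lambda* = (-6.8728, 0.1156)
  f(x*)   = 44.0607

x* = (-1.8497, -2.4335, -1.5665), lambda* = (-6.8728, 0.1156)


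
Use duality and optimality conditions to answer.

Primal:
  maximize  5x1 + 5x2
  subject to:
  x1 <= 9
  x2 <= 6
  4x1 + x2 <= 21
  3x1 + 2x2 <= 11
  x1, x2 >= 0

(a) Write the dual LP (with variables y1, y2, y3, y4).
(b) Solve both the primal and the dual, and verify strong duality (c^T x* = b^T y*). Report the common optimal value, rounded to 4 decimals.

The standard primal-dual pair for 'max c^T x s.t. A x <= b, x >= 0' is:
  Dual:  min b^T y  s.t.  A^T y >= c,  y >= 0.

So the dual LP is:
  minimize  9y1 + 6y2 + 21y3 + 11y4
  subject to:
    y1 + 4y3 + 3y4 >= 5
    y2 + y3 + 2y4 >= 5
    y1, y2, y3, y4 >= 0

Solving the primal: x* = (0, 5.5).
  primal value c^T x* = 27.5.
Solving the dual: y* = (0, 0, 0, 2.5).
  dual value b^T y* = 27.5.
Strong duality: c^T x* = b^T y*. Confirmed.

27.5


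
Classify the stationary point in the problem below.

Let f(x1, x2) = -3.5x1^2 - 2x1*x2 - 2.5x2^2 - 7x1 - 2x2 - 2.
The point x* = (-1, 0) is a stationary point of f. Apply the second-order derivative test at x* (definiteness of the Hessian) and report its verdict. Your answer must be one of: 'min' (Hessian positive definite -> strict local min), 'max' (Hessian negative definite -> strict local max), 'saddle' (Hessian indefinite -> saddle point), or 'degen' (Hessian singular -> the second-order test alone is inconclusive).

Compute the Hessian H = grad^2 f:
  H = [[-7, -2], [-2, -5]]
Verify stationarity: grad f(x*) = H x* + g = (0, 0).
Eigenvalues of H: -8.2361, -3.7639.
Both eigenvalues < 0, so H is negative definite -> x* is a strict local max.

max


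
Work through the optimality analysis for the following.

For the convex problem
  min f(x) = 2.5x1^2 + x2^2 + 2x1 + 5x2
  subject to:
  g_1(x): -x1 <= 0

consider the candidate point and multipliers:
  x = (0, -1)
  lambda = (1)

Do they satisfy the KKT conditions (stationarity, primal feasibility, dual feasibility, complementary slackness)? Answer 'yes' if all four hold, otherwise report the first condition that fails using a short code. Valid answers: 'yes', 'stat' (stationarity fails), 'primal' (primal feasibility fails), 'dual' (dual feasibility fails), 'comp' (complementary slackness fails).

Gradient of f: grad f(x) = Q x + c = (2, 3)
Constraint values g_i(x) = a_i^T x - b_i:
  g_1((0, -1)) = 0
Stationarity residual: grad f(x) + sum_i lambda_i a_i = (1, 3)
  -> stationarity FAILS
Primal feasibility (all g_i <= 0): OK
Dual feasibility (all lambda_i >= 0): OK
Complementary slackness (lambda_i * g_i(x) = 0 for all i): OK

Verdict: the first failing condition is stationarity -> stat.

stat


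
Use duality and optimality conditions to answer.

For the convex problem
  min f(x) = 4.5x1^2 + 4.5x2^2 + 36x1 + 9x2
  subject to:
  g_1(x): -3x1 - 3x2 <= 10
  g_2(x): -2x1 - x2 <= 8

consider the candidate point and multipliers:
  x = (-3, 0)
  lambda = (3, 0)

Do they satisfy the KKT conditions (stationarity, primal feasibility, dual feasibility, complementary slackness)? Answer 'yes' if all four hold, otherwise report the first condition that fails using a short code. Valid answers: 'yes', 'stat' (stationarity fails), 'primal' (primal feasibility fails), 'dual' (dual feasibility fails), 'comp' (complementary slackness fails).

Gradient of f: grad f(x) = Q x + c = (9, 9)
Constraint values g_i(x) = a_i^T x - b_i:
  g_1((-3, 0)) = -1
  g_2((-3, 0)) = -2
Stationarity residual: grad f(x) + sum_i lambda_i a_i = (0, 0)
  -> stationarity OK
Primal feasibility (all g_i <= 0): OK
Dual feasibility (all lambda_i >= 0): OK
Complementary slackness (lambda_i * g_i(x) = 0 for all i): FAILS

Verdict: the first failing condition is complementary_slackness -> comp.

comp


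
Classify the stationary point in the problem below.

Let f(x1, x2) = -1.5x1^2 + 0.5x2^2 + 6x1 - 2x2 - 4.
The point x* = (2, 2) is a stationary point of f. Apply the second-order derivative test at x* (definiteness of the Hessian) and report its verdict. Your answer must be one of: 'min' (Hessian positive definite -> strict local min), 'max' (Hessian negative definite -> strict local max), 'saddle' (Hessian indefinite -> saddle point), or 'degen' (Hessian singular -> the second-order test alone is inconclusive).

Compute the Hessian H = grad^2 f:
  H = [[-3, 0], [0, 1]]
Verify stationarity: grad f(x*) = H x* + g = (0, 0).
Eigenvalues of H: -3, 1.
Eigenvalues have mixed signs, so H is indefinite -> x* is a saddle point.

saddle


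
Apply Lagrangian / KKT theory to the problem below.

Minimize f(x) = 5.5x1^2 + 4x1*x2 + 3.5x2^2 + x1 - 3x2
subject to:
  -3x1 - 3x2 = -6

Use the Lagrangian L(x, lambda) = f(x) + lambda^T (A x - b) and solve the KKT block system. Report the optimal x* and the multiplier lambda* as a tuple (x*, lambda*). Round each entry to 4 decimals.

Form the Lagrangian:
  L(x, lambda) = (1/2) x^T Q x + c^T x + lambda^T (A x - b)
Stationarity (grad_x L = 0): Q x + c + A^T lambda = 0.
Primal feasibility: A x = b.

This gives the KKT block system:
  [ Q   A^T ] [ x     ]   [-c ]
  [ A    0  ] [ lambda ] = [ b ]

Solving the linear system:
  x*      = (0.2, 1.8)
  lambda* = (3.4667)
  f(x*)   = 7.8

x* = (0.2, 1.8), lambda* = (3.4667)


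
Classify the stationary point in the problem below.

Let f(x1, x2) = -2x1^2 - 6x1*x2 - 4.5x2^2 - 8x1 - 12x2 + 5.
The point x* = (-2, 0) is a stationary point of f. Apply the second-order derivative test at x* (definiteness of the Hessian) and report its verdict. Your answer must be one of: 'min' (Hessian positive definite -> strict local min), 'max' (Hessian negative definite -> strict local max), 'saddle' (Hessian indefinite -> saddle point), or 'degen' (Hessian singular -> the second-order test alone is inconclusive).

Compute the Hessian H = grad^2 f:
  H = [[-4, -6], [-6, -9]]
Verify stationarity: grad f(x*) = H x* + g = (0, 0).
Eigenvalues of H: -13, 0.
H has a zero eigenvalue (singular; negative semidefinite but not definite), so H is neither positive definite, negative definite, nor indefinite. The second-order test alone is inconclusive -> degen.
(Indeed, f is constant along the null direction of H through x*, so x* is not a strict local extremum.)

degen


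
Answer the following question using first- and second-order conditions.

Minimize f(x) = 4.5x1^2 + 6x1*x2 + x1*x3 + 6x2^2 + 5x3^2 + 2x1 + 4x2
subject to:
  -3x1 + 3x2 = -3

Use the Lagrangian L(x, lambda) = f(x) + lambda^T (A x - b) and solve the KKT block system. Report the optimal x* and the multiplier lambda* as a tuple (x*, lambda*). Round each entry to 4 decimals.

Form the Lagrangian:
  L(x, lambda) = (1/2) x^T Q x + c^T x + lambda^T (A x - b)
Stationarity (grad_x L = 0): Q x + c + A^T lambda = 0.
Primal feasibility: A x = b.

This gives the KKT block system:
  [ Q   A^T ] [ x     ]   [-c ]
  [ A    0  ] [ lambda ] = [ b ]

Solving the linear system:
  x*      = (0.3647, -0.6353, -0.0365)
  lambda* = (0.4782)
  f(x*)   = -0.1884

x* = (0.3647, -0.6353, -0.0365), lambda* = (0.4782)


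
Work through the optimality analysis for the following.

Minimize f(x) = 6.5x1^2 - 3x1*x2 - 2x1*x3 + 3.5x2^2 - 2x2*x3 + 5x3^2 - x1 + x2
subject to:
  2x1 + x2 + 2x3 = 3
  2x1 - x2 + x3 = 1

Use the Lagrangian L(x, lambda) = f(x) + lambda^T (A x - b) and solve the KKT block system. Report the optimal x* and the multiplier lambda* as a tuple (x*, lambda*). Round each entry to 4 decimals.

Form the Lagrangian:
  L(x, lambda) = (1/2) x^T Q x + c^T x + lambda^T (A x - b)
Stationarity (grad_x L = 0): Q x + c + A^T lambda = 0.
Primal feasibility: A x = b.

This gives the KKT block system:
  [ Q   A^T ] [ x     ]   [-c ]
  [ A    0  ] [ lambda ] = [ b ]

Solving the linear system:
  x*      = (0.5444, 0.6963, 0.6074)
  lambda* = (-2.2063, 0.8195)
  f(x*)   = 2.9756

x* = (0.5444, 0.6963, 0.6074), lambda* = (-2.2063, 0.8195)


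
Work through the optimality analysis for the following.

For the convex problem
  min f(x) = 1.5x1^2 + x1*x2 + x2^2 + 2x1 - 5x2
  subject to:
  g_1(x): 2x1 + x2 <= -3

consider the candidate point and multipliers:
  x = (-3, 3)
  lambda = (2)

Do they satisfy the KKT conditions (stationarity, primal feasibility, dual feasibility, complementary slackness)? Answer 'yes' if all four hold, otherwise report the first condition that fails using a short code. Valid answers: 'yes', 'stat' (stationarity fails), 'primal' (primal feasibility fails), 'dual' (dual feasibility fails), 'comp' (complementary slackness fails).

Gradient of f: grad f(x) = Q x + c = (-4, -2)
Constraint values g_i(x) = a_i^T x - b_i:
  g_1((-3, 3)) = 0
Stationarity residual: grad f(x) + sum_i lambda_i a_i = (0, 0)
  -> stationarity OK
Primal feasibility (all g_i <= 0): OK
Dual feasibility (all lambda_i >= 0): OK
Complementary slackness (lambda_i * g_i(x) = 0 for all i): OK

Verdict: yes, KKT holds.

yes


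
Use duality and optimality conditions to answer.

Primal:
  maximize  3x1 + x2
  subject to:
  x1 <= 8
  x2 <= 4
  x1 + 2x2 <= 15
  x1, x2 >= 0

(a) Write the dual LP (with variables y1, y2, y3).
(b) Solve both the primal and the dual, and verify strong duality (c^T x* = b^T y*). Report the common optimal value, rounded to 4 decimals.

The standard primal-dual pair for 'max c^T x s.t. A x <= b, x >= 0' is:
  Dual:  min b^T y  s.t.  A^T y >= c,  y >= 0.

So the dual LP is:
  minimize  8y1 + 4y2 + 15y3
  subject to:
    y1 + y3 >= 3
    y2 + 2y3 >= 1
    y1, y2, y3 >= 0

Solving the primal: x* = (8, 3.5).
  primal value c^T x* = 27.5.
Solving the dual: y* = (2.5, 0, 0.5).
  dual value b^T y* = 27.5.
Strong duality: c^T x* = b^T y*. Confirmed.

27.5


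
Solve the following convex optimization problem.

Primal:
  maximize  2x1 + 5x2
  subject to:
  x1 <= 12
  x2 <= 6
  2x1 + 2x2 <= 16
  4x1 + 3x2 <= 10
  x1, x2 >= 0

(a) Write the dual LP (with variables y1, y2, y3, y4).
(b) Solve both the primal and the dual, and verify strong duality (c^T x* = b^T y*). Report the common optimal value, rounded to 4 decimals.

The standard primal-dual pair for 'max c^T x s.t. A x <= b, x >= 0' is:
  Dual:  min b^T y  s.t.  A^T y >= c,  y >= 0.

So the dual LP is:
  minimize  12y1 + 6y2 + 16y3 + 10y4
  subject to:
    y1 + 2y3 + 4y4 >= 2
    y2 + 2y3 + 3y4 >= 5
    y1, y2, y3, y4 >= 0

Solving the primal: x* = (0, 3.3333).
  primal value c^T x* = 16.6667.
Solving the dual: y* = (0, 0, 0, 1.6667).
  dual value b^T y* = 16.6667.
Strong duality: c^T x* = b^T y*. Confirmed.

16.6667


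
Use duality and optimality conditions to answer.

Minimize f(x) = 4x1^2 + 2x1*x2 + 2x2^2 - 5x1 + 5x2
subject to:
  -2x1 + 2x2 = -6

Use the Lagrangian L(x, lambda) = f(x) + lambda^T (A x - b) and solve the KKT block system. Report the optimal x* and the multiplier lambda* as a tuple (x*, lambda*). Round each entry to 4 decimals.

Form the Lagrangian:
  L(x, lambda) = (1/2) x^T Q x + c^T x + lambda^T (A x - b)
Stationarity (grad_x L = 0): Q x + c + A^T lambda = 0.
Primal feasibility: A x = b.

This gives the KKT block system:
  [ Q   A^T ] [ x     ]   [-c ]
  [ A    0  ] [ lambda ] = [ b ]

Solving the linear system:
  x*      = (1.125, -1.875)
  lambda* = (0.125)
  f(x*)   = -7.125

x* = (1.125, -1.875), lambda* = (0.125)


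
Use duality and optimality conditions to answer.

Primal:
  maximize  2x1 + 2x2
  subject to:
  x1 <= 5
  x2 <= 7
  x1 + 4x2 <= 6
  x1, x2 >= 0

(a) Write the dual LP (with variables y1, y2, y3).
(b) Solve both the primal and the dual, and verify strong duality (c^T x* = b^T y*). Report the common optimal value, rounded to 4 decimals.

The standard primal-dual pair for 'max c^T x s.t. A x <= b, x >= 0' is:
  Dual:  min b^T y  s.t.  A^T y >= c,  y >= 0.

So the dual LP is:
  minimize  5y1 + 7y2 + 6y3
  subject to:
    y1 + y3 >= 2
    y2 + 4y3 >= 2
    y1, y2, y3 >= 0

Solving the primal: x* = (5, 0.25).
  primal value c^T x* = 10.5.
Solving the dual: y* = (1.5, 0, 0.5).
  dual value b^T y* = 10.5.
Strong duality: c^T x* = b^T y*. Confirmed.

10.5


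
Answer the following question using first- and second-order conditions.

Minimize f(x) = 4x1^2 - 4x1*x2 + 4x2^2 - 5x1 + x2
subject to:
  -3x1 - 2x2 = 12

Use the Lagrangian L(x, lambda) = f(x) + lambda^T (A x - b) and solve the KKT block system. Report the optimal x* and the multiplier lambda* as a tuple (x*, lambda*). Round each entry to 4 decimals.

Form the Lagrangian:
  L(x, lambda) = (1/2) x^T Q x + c^T x + lambda^T (A x - b)
Stationarity (grad_x L = 0): Q x + c + A^T lambda = 0.
Primal feasibility: A x = b.

This gives the KKT block system:
  [ Q   A^T ] [ x     ]   [-c ]
  [ A    0  ] [ lambda ] = [ b ]

Solving the linear system:
  x*      = (-2.3553, -2.4671)
  lambda* = (-4.6579)
  f(x*)   = 32.602

x* = (-2.3553, -2.4671), lambda* = (-4.6579)


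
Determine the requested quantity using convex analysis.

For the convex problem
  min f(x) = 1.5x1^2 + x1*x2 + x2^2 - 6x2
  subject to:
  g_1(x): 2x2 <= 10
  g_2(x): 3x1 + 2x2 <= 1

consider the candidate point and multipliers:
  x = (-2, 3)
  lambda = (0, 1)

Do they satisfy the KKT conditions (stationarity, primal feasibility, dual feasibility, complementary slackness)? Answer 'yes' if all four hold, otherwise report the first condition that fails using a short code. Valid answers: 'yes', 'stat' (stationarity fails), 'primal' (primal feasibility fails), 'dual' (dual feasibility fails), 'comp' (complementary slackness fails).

Gradient of f: grad f(x) = Q x + c = (-3, -2)
Constraint values g_i(x) = a_i^T x - b_i:
  g_1((-2, 3)) = -4
  g_2((-2, 3)) = -1
Stationarity residual: grad f(x) + sum_i lambda_i a_i = (0, 0)
  -> stationarity OK
Primal feasibility (all g_i <= 0): OK
Dual feasibility (all lambda_i >= 0): OK
Complementary slackness (lambda_i * g_i(x) = 0 for all i): FAILS

Verdict: the first failing condition is complementary_slackness -> comp.

comp


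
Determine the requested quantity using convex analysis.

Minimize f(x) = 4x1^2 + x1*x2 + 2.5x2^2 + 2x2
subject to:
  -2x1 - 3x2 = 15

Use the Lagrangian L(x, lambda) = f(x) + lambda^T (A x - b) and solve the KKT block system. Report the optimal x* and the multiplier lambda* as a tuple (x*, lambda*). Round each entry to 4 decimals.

Form the Lagrangian:
  L(x, lambda) = (1/2) x^T Q x + c^T x + lambda^T (A x - b)
Stationarity (grad_x L = 0): Q x + c + A^T lambda = 0.
Primal feasibility: A x = b.

This gives the KKT block system:
  [ Q   A^T ] [ x     ]   [-c ]
  [ A    0  ] [ lambda ] = [ b ]

Solving the linear system:
  x*      = (-1.1625, -4.225)
  lambda* = (-6.7625)
  f(x*)   = 46.4938

x* = (-1.1625, -4.225), lambda* = (-6.7625)


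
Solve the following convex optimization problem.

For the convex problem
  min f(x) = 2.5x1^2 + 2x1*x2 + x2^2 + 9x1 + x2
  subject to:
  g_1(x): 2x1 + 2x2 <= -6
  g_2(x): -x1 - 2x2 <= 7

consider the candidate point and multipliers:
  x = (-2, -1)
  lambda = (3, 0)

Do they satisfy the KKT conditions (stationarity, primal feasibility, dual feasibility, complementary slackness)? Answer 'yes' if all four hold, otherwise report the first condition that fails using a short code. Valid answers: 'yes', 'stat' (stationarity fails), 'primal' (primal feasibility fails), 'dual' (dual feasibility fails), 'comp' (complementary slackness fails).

Gradient of f: grad f(x) = Q x + c = (-3, -5)
Constraint values g_i(x) = a_i^T x - b_i:
  g_1((-2, -1)) = 0
  g_2((-2, -1)) = -3
Stationarity residual: grad f(x) + sum_i lambda_i a_i = (3, 1)
  -> stationarity FAILS
Primal feasibility (all g_i <= 0): OK
Dual feasibility (all lambda_i >= 0): OK
Complementary slackness (lambda_i * g_i(x) = 0 for all i): OK

Verdict: the first failing condition is stationarity -> stat.

stat


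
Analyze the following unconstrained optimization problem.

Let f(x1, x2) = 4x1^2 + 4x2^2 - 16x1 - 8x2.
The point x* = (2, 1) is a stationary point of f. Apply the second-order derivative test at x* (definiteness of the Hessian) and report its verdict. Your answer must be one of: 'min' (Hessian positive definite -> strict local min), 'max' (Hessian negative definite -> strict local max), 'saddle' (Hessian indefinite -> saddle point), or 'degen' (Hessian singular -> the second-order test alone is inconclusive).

Compute the Hessian H = grad^2 f:
  H = [[8, 0], [0, 8]]
Verify stationarity: grad f(x*) = H x* + g = (0, 0).
Eigenvalues of H: 8, 8.
Both eigenvalues > 0, so H is positive definite -> x* is a strict local min.

min


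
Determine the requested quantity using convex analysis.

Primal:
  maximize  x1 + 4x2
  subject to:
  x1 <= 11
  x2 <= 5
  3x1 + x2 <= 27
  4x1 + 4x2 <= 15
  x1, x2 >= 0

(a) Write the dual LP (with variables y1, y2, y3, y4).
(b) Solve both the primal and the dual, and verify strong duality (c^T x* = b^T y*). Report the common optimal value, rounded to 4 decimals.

The standard primal-dual pair for 'max c^T x s.t. A x <= b, x >= 0' is:
  Dual:  min b^T y  s.t.  A^T y >= c,  y >= 0.

So the dual LP is:
  minimize  11y1 + 5y2 + 27y3 + 15y4
  subject to:
    y1 + 3y3 + 4y4 >= 1
    y2 + y3 + 4y4 >= 4
    y1, y2, y3, y4 >= 0

Solving the primal: x* = (0, 3.75).
  primal value c^T x* = 15.
Solving the dual: y* = (0, 0, 0, 1).
  dual value b^T y* = 15.
Strong duality: c^T x* = b^T y*. Confirmed.

15


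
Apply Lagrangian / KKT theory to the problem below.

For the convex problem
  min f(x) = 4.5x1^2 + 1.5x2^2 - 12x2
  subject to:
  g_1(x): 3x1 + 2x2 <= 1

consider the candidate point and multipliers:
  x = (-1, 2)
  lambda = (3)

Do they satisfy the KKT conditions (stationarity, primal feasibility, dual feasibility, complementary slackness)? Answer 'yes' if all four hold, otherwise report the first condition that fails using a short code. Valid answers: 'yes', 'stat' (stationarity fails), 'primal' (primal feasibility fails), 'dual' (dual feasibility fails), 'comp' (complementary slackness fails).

Gradient of f: grad f(x) = Q x + c = (-9, -6)
Constraint values g_i(x) = a_i^T x - b_i:
  g_1((-1, 2)) = 0
Stationarity residual: grad f(x) + sum_i lambda_i a_i = (0, 0)
  -> stationarity OK
Primal feasibility (all g_i <= 0): OK
Dual feasibility (all lambda_i >= 0): OK
Complementary slackness (lambda_i * g_i(x) = 0 for all i): OK

Verdict: yes, KKT holds.

yes


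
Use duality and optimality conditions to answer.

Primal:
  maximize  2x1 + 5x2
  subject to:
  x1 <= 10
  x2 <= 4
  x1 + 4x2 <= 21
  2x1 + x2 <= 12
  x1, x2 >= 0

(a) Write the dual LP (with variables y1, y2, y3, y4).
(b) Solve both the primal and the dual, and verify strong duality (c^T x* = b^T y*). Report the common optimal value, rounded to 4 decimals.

The standard primal-dual pair for 'max c^T x s.t. A x <= b, x >= 0' is:
  Dual:  min b^T y  s.t.  A^T y >= c,  y >= 0.

So the dual LP is:
  minimize  10y1 + 4y2 + 21y3 + 12y4
  subject to:
    y1 + y3 + 2y4 >= 2
    y2 + 4y3 + y4 >= 5
    y1, y2, y3, y4 >= 0

Solving the primal: x* = (4, 4).
  primal value c^T x* = 28.
Solving the dual: y* = (0, 4, 0, 1).
  dual value b^T y* = 28.
Strong duality: c^T x* = b^T y*. Confirmed.

28


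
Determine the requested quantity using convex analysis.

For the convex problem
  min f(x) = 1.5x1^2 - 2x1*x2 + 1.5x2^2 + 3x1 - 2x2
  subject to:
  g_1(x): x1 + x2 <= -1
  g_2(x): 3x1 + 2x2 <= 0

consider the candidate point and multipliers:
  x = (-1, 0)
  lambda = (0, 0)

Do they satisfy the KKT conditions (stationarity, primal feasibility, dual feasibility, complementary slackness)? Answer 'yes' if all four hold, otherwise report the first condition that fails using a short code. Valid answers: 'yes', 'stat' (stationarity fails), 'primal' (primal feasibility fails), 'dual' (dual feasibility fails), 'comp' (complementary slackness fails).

Gradient of f: grad f(x) = Q x + c = (0, 0)
Constraint values g_i(x) = a_i^T x - b_i:
  g_1((-1, 0)) = 0
  g_2((-1, 0)) = -3
Stationarity residual: grad f(x) + sum_i lambda_i a_i = (0, 0)
  -> stationarity OK
Primal feasibility (all g_i <= 0): OK
Dual feasibility (all lambda_i >= 0): OK
Complementary slackness (lambda_i * g_i(x) = 0 for all i): OK

Verdict: yes, KKT holds.

yes


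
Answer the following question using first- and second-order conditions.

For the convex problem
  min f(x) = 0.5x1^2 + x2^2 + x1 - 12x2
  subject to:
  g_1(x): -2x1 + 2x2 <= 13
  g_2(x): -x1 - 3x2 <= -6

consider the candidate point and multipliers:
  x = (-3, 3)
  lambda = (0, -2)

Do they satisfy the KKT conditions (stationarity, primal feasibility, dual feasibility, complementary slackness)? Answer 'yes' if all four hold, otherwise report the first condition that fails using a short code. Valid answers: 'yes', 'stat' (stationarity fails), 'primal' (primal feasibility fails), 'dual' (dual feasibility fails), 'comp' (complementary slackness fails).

Gradient of f: grad f(x) = Q x + c = (-2, -6)
Constraint values g_i(x) = a_i^T x - b_i:
  g_1((-3, 3)) = -1
  g_2((-3, 3)) = 0
Stationarity residual: grad f(x) + sum_i lambda_i a_i = (0, 0)
  -> stationarity OK
Primal feasibility (all g_i <= 0): OK
Dual feasibility (all lambda_i >= 0): FAILS
Complementary slackness (lambda_i * g_i(x) = 0 for all i): OK

Verdict: the first failing condition is dual_feasibility -> dual.

dual


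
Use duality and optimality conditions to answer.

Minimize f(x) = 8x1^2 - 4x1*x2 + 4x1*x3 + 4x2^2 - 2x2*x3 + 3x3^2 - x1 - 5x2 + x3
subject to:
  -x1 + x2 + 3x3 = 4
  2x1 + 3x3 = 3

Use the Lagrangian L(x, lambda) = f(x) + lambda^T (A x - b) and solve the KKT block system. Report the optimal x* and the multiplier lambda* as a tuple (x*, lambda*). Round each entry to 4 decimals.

Form the Lagrangian:
  L(x, lambda) = (1/2) x^T Q x + c^T x + lambda^T (A x - b)
Stationarity (grad_x L = 0): Q x + c + A^T lambda = 0.
Primal feasibility: A x = b.

This gives the KKT block system:
  [ Q   A^T ] [ x     ]   [-c ]
  [ A    0  ] [ lambda ] = [ b ]

Solving the linear system:
  x*      = (0.0192, 1.0577, 0.9872)
  lambda* = (-1.4103, -0.2179)
  f(x*)   = 0.9872

x* = (0.0192, 1.0577, 0.9872), lambda* = (-1.4103, -0.2179)


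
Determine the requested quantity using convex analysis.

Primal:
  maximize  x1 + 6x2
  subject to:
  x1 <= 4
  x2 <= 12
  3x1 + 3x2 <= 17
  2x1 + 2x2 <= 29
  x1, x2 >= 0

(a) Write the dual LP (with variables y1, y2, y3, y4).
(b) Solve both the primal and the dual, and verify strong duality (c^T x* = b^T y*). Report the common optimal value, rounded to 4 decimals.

The standard primal-dual pair for 'max c^T x s.t. A x <= b, x >= 0' is:
  Dual:  min b^T y  s.t.  A^T y >= c,  y >= 0.

So the dual LP is:
  minimize  4y1 + 12y2 + 17y3 + 29y4
  subject to:
    y1 + 3y3 + 2y4 >= 1
    y2 + 3y3 + 2y4 >= 6
    y1, y2, y3, y4 >= 0

Solving the primal: x* = (0, 5.6667).
  primal value c^T x* = 34.
Solving the dual: y* = (0, 0, 2, 0).
  dual value b^T y* = 34.
Strong duality: c^T x* = b^T y*. Confirmed.

34


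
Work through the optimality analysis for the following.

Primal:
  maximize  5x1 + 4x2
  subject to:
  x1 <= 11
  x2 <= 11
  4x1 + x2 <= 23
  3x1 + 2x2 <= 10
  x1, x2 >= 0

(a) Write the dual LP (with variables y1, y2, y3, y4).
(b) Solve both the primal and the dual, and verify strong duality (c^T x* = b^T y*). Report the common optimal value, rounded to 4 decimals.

The standard primal-dual pair for 'max c^T x s.t. A x <= b, x >= 0' is:
  Dual:  min b^T y  s.t.  A^T y >= c,  y >= 0.

So the dual LP is:
  minimize  11y1 + 11y2 + 23y3 + 10y4
  subject to:
    y1 + 4y3 + 3y4 >= 5
    y2 + y3 + 2y4 >= 4
    y1, y2, y3, y4 >= 0

Solving the primal: x* = (0, 5).
  primal value c^T x* = 20.
Solving the dual: y* = (0, 0, 0, 2).
  dual value b^T y* = 20.
Strong duality: c^T x* = b^T y*. Confirmed.

20


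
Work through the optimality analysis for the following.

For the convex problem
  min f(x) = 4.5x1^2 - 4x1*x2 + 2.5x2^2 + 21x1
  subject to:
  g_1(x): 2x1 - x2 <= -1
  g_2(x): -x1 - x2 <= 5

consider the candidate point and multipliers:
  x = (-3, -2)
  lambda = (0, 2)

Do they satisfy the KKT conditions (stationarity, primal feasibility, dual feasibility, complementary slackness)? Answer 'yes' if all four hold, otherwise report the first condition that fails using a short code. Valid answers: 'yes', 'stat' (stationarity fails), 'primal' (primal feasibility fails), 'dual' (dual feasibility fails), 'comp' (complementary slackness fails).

Gradient of f: grad f(x) = Q x + c = (2, 2)
Constraint values g_i(x) = a_i^T x - b_i:
  g_1((-3, -2)) = -3
  g_2((-3, -2)) = 0
Stationarity residual: grad f(x) + sum_i lambda_i a_i = (0, 0)
  -> stationarity OK
Primal feasibility (all g_i <= 0): OK
Dual feasibility (all lambda_i >= 0): OK
Complementary slackness (lambda_i * g_i(x) = 0 for all i): OK

Verdict: yes, KKT holds.

yes


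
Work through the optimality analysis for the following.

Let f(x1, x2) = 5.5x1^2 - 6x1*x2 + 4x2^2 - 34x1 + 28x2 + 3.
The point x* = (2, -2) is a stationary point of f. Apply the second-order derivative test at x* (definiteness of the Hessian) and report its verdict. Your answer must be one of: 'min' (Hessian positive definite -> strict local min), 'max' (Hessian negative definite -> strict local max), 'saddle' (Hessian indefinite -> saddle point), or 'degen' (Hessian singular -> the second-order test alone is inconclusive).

Compute the Hessian H = grad^2 f:
  H = [[11, -6], [-6, 8]]
Verify stationarity: grad f(x*) = H x* + g = (0, 0).
Eigenvalues of H: 3.3153, 15.6847.
Both eigenvalues > 0, so H is positive definite -> x* is a strict local min.

min


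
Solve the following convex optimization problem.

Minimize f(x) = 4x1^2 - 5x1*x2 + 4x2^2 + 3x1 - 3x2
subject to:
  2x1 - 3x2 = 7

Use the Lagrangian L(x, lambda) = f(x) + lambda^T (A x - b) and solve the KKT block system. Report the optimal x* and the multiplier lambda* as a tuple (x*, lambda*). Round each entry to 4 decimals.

Form the Lagrangian:
  L(x, lambda) = (1/2) x^T Q x + c^T x + lambda^T (A x - b)
Stationarity (grad_x L = 0): Q x + c + A^T lambda = 0.
Primal feasibility: A x = b.

This gives the KKT block system:
  [ Q   A^T ] [ x     ]   [-c ]
  [ A    0  ] [ lambda ] = [ b ]

Solving the linear system:
  x*      = (-0.0455, -2.3636)
  lambda* = (-7.2273)
  f(x*)   = 28.7727

x* = (-0.0455, -2.3636), lambda* = (-7.2273)


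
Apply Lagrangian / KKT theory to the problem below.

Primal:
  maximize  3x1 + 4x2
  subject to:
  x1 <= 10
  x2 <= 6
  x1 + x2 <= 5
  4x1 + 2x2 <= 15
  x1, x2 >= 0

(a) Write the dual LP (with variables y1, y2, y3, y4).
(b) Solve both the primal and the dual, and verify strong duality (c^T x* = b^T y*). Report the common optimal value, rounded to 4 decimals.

The standard primal-dual pair for 'max c^T x s.t. A x <= b, x >= 0' is:
  Dual:  min b^T y  s.t.  A^T y >= c,  y >= 0.

So the dual LP is:
  minimize  10y1 + 6y2 + 5y3 + 15y4
  subject to:
    y1 + y3 + 4y4 >= 3
    y2 + y3 + 2y4 >= 4
    y1, y2, y3, y4 >= 0

Solving the primal: x* = (0, 5).
  primal value c^T x* = 20.
Solving the dual: y* = (0, 0, 4, 0).
  dual value b^T y* = 20.
Strong duality: c^T x* = b^T y*. Confirmed.

20


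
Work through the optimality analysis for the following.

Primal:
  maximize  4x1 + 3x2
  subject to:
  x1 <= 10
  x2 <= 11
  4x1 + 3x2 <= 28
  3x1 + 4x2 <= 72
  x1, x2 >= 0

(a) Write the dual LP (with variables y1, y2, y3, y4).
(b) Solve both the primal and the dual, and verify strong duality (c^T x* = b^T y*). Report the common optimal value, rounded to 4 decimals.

The standard primal-dual pair for 'max c^T x s.t. A x <= b, x >= 0' is:
  Dual:  min b^T y  s.t.  A^T y >= c,  y >= 0.

So the dual LP is:
  minimize  10y1 + 11y2 + 28y3 + 72y4
  subject to:
    y1 + 4y3 + 3y4 >= 4
    y2 + 3y3 + 4y4 >= 3
    y1, y2, y3, y4 >= 0

Solving the primal: x* = (7, 0).
  primal value c^T x* = 28.
Solving the dual: y* = (0, 0, 1, 0).
  dual value b^T y* = 28.
Strong duality: c^T x* = b^T y*. Confirmed.

28


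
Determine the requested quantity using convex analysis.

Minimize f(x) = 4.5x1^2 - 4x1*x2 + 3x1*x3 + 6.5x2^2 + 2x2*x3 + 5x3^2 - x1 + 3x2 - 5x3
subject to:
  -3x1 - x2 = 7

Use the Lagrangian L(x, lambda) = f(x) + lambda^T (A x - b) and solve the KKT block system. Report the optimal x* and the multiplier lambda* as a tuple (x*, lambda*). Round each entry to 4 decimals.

Form the Lagrangian:
  L(x, lambda) = (1/2) x^T Q x + c^T x + lambda^T (A x - b)
Stationarity (grad_x L = 0): Q x + c + A^T lambda = 0.
Primal feasibility: A x = b.

This gives the KKT block system:
  [ Q   A^T ] [ x     ]   [-c ]
  [ A    0  ] [ lambda ] = [ b ]

Solving the linear system:
  x*      = (-1.9135, -1.2596, 1.326)
  lambda* = (-3.0684)
  f(x*)   = 6.492

x* = (-1.9135, -1.2596, 1.326), lambda* = (-3.0684)


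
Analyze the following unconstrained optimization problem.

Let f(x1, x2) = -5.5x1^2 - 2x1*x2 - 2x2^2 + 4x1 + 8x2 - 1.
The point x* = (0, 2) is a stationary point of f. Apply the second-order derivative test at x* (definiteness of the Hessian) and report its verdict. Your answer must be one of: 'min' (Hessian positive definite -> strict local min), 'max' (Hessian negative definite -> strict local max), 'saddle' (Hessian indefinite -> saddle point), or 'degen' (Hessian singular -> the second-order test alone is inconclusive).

Compute the Hessian H = grad^2 f:
  H = [[-11, -2], [-2, -4]]
Verify stationarity: grad f(x*) = H x* + g = (0, 0).
Eigenvalues of H: -11.5311, -3.4689.
Both eigenvalues < 0, so H is negative definite -> x* is a strict local max.

max


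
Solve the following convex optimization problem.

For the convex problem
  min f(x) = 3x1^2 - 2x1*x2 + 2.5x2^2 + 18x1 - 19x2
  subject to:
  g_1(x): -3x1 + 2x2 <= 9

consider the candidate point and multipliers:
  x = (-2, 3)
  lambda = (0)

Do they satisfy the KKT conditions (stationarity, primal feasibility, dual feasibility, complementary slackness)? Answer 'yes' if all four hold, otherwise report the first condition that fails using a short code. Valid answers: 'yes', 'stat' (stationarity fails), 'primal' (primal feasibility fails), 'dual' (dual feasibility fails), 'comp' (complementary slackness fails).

Gradient of f: grad f(x) = Q x + c = (0, 0)
Constraint values g_i(x) = a_i^T x - b_i:
  g_1((-2, 3)) = 3
Stationarity residual: grad f(x) + sum_i lambda_i a_i = (0, 0)
  -> stationarity OK
Primal feasibility (all g_i <= 0): FAILS
Dual feasibility (all lambda_i >= 0): OK
Complementary slackness (lambda_i * g_i(x) = 0 for all i): OK

Verdict: the first failing condition is primal_feasibility -> primal.

primal


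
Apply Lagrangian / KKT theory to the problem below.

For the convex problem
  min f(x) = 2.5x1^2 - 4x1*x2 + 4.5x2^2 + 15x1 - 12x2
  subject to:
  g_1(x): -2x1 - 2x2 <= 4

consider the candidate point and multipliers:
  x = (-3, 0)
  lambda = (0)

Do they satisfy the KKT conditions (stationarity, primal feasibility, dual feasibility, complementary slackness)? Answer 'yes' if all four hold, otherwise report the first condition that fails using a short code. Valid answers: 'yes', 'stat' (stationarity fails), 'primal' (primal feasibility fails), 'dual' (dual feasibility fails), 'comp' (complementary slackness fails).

Gradient of f: grad f(x) = Q x + c = (0, 0)
Constraint values g_i(x) = a_i^T x - b_i:
  g_1((-3, 0)) = 2
Stationarity residual: grad f(x) + sum_i lambda_i a_i = (0, 0)
  -> stationarity OK
Primal feasibility (all g_i <= 0): FAILS
Dual feasibility (all lambda_i >= 0): OK
Complementary slackness (lambda_i * g_i(x) = 0 for all i): OK

Verdict: the first failing condition is primal_feasibility -> primal.

primal


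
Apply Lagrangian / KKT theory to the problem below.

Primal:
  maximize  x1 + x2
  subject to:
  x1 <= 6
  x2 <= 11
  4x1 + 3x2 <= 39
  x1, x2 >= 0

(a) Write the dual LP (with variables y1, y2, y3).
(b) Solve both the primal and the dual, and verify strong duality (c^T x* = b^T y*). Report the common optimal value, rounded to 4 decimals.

The standard primal-dual pair for 'max c^T x s.t. A x <= b, x >= 0' is:
  Dual:  min b^T y  s.t.  A^T y >= c,  y >= 0.

So the dual LP is:
  minimize  6y1 + 11y2 + 39y3
  subject to:
    y1 + 4y3 >= 1
    y2 + 3y3 >= 1
    y1, y2, y3 >= 0

Solving the primal: x* = (1.5, 11).
  primal value c^T x* = 12.5.
Solving the dual: y* = (0, 0.25, 0.25).
  dual value b^T y* = 12.5.
Strong duality: c^T x* = b^T y*. Confirmed.

12.5


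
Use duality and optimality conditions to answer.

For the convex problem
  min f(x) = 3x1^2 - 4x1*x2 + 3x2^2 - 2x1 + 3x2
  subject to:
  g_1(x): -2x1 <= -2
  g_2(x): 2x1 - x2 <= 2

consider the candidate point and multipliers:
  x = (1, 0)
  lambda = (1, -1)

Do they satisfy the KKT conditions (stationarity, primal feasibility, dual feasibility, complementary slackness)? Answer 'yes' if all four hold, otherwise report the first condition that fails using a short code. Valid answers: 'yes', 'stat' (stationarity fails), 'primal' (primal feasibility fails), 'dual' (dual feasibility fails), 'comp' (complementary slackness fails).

Gradient of f: grad f(x) = Q x + c = (4, -1)
Constraint values g_i(x) = a_i^T x - b_i:
  g_1((1, 0)) = 0
  g_2((1, 0)) = 0
Stationarity residual: grad f(x) + sum_i lambda_i a_i = (0, 0)
  -> stationarity OK
Primal feasibility (all g_i <= 0): OK
Dual feasibility (all lambda_i >= 0): FAILS
Complementary slackness (lambda_i * g_i(x) = 0 for all i): OK

Verdict: the first failing condition is dual_feasibility -> dual.

dual
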